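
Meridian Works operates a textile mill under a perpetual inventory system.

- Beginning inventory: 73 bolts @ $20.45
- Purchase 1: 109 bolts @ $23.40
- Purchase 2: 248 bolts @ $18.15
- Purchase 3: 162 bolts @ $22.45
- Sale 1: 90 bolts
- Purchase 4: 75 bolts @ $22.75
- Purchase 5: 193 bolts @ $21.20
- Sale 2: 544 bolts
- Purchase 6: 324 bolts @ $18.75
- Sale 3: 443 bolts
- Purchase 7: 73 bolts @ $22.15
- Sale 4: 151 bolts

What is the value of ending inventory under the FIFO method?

Ending inventory = $642.35

Sale 1 (90) [FIFO — oldest first]: 73 @ $20.45 + 17 @ $23.40 = $1,890.65
Sale 2 (544) [FIFO — oldest first]: 92 @ $23.40 + 248 @ $18.15 + 162 @ $22.45 + 42 @ $22.75 = $11,246.40
Sale 3 (443) [FIFO — oldest first]: 33 @ $22.75 + 193 @ $21.20 + 217 @ $18.75 = $8,911.10
Sale 4 (151) [FIFO — oldest first]: 107 @ $18.75 + 44 @ $22.15 = $2,980.85
Total COGS = $1,890.65 + $11,246.40 + $8,911.10 + $2,980.85 = $25,029.00
Ending inventory: 29 @ $22.15 = $642.35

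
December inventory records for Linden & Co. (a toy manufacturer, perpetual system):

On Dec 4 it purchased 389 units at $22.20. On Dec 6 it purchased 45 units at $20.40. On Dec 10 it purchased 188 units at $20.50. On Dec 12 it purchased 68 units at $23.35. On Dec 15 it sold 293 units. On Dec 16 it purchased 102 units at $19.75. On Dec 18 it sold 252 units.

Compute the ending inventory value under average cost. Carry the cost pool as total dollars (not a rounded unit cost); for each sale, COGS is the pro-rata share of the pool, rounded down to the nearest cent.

After Dec 4: 389 on hand, pool $8,635.80 (≈ $22.2000 each)
After Dec 6: 434 on hand, pool $9,553.80 (≈ $22.0134 each)
After Dec 10: 622 on hand, pool $13,407.80 (≈ $21.5559 each)
After Dec 12: 690 on hand, pool $14,995.60 (≈ $21.7328 each)
Dec 15, sell 293: 293/690 × $14,995.60 → $6,367.69
After Dec 16: 499 on hand, pool $10,642.41 (≈ $21.3275 each)
Dec 18, sell 252: 252/499 × $10,642.41 → $5,374.52
Total COGS = $6,367.69 + $5,374.52 = $11,742.21
Ending inventory (cost pool remaining) = $5,267.89
Check: goods available $17,010.10 = COGS $11,742.21 + ending $5,267.89

Ending inventory = $5,267.89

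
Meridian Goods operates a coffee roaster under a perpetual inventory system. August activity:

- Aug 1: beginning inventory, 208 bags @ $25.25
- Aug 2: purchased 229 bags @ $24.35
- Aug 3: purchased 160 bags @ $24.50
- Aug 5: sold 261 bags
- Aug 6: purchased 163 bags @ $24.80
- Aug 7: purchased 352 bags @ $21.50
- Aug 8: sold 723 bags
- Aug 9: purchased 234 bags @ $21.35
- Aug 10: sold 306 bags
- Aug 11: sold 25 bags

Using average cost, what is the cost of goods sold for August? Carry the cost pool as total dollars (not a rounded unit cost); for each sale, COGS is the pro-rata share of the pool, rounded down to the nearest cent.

After Aug 1: 208 on hand, pool $5,252.00 (≈ $25.2500 each)
After Aug 2: 437 on hand, pool $10,828.15 (≈ $24.7784 each)
After Aug 3: 597 on hand, pool $14,748.15 (≈ $24.7038 each)
Aug 5, sell 261: 261/597 × $14,748.15 → $6,447.68
After Aug 6: 499 on hand, pool $12,342.87 (≈ $24.7352 each)
After Aug 7: 851 on hand, pool $19,910.87 (≈ $23.3970 each)
Aug 8, sell 723: 723/851 × $19,910.87 → $16,916.05
After Aug 9: 362 on hand, pool $7,990.72 (≈ $22.0738 each)
Aug 10, sell 306: 306/362 × $7,990.72 → $6,754.58
Aug 11, sell 25: 25/56 × $1,236.14 → $551.84
Total COGS = $6,447.68 + $16,916.05 + $6,754.58 + $551.84 = $30,670.15
Ending inventory (cost pool remaining) = $684.30
Check: goods available $31,354.45 = COGS $30,670.15 + ending $684.30

COGS = $30,670.15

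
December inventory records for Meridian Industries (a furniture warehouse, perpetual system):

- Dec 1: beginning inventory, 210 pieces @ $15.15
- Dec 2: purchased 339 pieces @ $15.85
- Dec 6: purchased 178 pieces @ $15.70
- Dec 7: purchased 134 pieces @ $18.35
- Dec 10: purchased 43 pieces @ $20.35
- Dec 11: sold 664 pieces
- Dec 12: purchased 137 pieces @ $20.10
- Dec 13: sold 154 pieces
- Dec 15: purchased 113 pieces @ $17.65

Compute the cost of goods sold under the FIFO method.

COGS = $13,019.10

Dec 11, 664 sold [FIFO — oldest first]: 210 @ $15.15 + 339 @ $15.85 + 115 @ $15.70 = $10,360.15
Dec 13, 154 sold [FIFO — oldest first]: 63 @ $15.70 + 91 @ $18.35 = $2,658.95
Total COGS = $10,360.15 + $2,658.95 = $13,019.10
Ending inventory: 43 @ $18.35 + 43 @ $20.35 + 137 @ $20.10 + 113 @ $17.65 = $6,412.25
Check: goods available $19,431.35 = COGS $13,019.10 + ending $6,412.25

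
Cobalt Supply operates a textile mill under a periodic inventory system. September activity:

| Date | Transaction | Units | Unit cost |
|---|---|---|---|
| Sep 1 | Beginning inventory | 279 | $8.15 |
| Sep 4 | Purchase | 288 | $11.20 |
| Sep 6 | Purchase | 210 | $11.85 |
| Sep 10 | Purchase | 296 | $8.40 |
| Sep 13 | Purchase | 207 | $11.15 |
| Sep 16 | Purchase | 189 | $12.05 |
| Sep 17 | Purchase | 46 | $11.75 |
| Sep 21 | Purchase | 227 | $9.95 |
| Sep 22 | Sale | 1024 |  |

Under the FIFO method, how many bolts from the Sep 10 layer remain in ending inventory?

Sep 22, 1024 sold [FIFO — oldest first]: 279 @ $8.15 + 288 @ $11.20 + 210 @ $11.85 + 247 @ $8.40 = $10,062.75
Ending inventory: 49 @ $8.40 + 207 @ $11.15 + 189 @ $12.05 + 46 @ $11.75 + 227 @ $9.95 = $7,796.25

49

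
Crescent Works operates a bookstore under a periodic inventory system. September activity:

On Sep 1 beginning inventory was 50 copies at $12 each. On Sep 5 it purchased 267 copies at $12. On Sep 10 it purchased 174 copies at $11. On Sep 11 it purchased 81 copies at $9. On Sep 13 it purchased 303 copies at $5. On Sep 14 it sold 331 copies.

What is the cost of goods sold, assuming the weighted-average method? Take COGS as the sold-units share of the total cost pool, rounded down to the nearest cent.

Sep 14, sell 331: 331/875 × $7,962.00 → $3,011.91
Ending inventory (cost pool remaining) = $4,950.09
Check: goods available $7,962.00 = COGS $3,011.91 + ending $4,950.09

COGS = $3,011.91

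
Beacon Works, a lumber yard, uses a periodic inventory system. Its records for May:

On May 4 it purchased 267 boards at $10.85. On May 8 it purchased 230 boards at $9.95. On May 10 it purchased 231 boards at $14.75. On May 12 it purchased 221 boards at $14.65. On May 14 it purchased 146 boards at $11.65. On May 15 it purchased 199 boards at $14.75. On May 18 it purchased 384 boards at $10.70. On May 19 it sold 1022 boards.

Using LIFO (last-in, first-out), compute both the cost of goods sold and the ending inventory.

COGS = $13,044.60; ending inventory = $7,530.70

May 19, 1022 sold [LIFO — newest first]: 384 @ $10.70 + 199 @ $14.75 + 146 @ $11.65 + 221 @ $14.65 + 72 @ $14.75 = $13,044.60
Ending inventory: 267 @ $10.85 + 230 @ $9.95 + 159 @ $14.75 = $7,530.70
Check: goods available $20,575.30 = COGS $13,044.60 + ending $7,530.70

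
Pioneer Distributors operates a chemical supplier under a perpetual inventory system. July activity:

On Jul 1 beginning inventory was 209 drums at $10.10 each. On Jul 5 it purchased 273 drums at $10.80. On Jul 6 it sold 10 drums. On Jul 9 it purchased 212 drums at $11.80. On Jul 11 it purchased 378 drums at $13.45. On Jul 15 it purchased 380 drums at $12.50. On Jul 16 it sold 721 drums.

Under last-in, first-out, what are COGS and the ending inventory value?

Jul 6, 10 sold [LIFO — newest first]: 10 @ $10.80 = $108.00
Jul 16, 721 sold [LIFO — newest first]: 380 @ $12.50 + 341 @ $13.45 = $9,336.45
Total COGS = $108.00 + $9,336.45 = $9,444.45
Ending inventory: 209 @ $10.10 + 263 @ $10.80 + 212 @ $11.80 + 37 @ $13.45 = $7,950.55
Check: goods available $17,395.00 = COGS $9,444.45 + ending $7,950.55

COGS = $9,444.45; ending inventory = $7,950.55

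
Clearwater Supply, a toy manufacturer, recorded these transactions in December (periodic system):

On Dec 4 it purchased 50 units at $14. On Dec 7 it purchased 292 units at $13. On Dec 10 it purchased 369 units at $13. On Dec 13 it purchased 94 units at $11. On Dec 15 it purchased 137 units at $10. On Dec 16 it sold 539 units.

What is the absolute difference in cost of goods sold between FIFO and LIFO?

FIFO COGS: 50 @ $14 + 292 @ $13 + 197 @ $13 = $7,057
LIFO COGS: 137 @ $10 + 94 @ $11 + 308 @ $13 = $6,408
Difference = |$7,057 − $6,408| = $649

$649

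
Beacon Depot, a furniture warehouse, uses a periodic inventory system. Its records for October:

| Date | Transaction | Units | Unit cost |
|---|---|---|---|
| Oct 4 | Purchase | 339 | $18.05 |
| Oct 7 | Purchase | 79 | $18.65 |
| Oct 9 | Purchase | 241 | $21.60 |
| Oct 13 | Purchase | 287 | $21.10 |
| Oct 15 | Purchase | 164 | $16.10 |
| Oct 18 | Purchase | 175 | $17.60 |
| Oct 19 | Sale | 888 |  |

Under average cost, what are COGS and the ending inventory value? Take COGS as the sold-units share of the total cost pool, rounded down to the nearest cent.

COGS = $16,981.87; ending inventory = $7,592.13

Oct 19, sell 888: 888/1285 × $24,574.00 → $16,981.87
Ending inventory (cost pool remaining) = $7,592.13
Check: goods available $24,574.00 = COGS $16,981.87 + ending $7,592.13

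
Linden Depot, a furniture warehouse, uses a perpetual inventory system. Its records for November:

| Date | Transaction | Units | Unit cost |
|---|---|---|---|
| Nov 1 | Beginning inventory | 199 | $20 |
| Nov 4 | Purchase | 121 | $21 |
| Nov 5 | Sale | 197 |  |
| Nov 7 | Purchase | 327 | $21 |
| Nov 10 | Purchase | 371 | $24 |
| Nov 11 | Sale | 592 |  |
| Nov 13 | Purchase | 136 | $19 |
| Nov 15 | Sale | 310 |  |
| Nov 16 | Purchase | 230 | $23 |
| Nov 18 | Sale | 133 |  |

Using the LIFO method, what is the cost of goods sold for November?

COGS = $26,835

Nov 5, 197 sold [LIFO — newest first]: 121 @ $21 + 76 @ $20 = $4,061
Nov 11, 592 sold [LIFO — newest first]: 371 @ $24 + 221 @ $21 = $13,545
Nov 15, 310 sold [LIFO — newest first]: 136 @ $19 + 106 @ $21 + 68 @ $20 = $6,170
Nov 18, 133 sold [LIFO — newest first]: 133 @ $23 = $3,059
Total COGS = $4,061 + $13,545 + $6,170 + $3,059 = $26,835
Ending inventory: 55 @ $20 + 97 @ $23 = $3,331
Check: goods available $30,166 = COGS $26,835 + ending $3,331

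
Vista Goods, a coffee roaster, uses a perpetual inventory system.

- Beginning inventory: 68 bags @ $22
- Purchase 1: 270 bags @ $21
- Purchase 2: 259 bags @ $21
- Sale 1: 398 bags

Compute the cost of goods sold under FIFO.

COGS = $8,426

Sale 1 (398) [FIFO — oldest first]: 68 @ $22 + 270 @ $21 + 60 @ $21 = $8,426
Ending inventory: 199 @ $21 = $4,179
Check: goods available $12,605 = COGS $8,426 + ending $4,179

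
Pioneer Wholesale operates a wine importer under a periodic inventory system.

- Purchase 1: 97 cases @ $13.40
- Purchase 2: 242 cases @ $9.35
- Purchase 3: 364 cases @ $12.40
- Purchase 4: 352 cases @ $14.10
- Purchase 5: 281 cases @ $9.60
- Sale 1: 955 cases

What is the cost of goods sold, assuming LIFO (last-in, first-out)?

Sale 1 (955) [LIFO — newest first]: 281 @ $9.60 + 352 @ $14.10 + 322 @ $12.40 = $11,653.60
Ending inventory: 97 @ $13.40 + 242 @ $9.35 + 42 @ $12.40 = $4,083.30

COGS = $11,653.60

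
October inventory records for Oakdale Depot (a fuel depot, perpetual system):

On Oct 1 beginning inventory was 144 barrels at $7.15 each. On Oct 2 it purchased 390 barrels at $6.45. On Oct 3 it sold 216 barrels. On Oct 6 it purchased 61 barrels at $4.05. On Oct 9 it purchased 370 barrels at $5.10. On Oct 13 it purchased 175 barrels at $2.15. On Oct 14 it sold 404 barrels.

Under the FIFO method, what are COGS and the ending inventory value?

COGS = $3,919.65; ending inventory = $2,135.75

Oct 3, 216 sold [FIFO — oldest first]: 144 @ $7.15 + 72 @ $6.45 = $1,494.00
Oct 14, 404 sold [FIFO — oldest first]: 318 @ $6.45 + 61 @ $4.05 + 25 @ $5.10 = $2,425.65
Total COGS = $1,494.00 + $2,425.65 = $3,919.65
Ending inventory: 345 @ $5.10 + 175 @ $2.15 = $2,135.75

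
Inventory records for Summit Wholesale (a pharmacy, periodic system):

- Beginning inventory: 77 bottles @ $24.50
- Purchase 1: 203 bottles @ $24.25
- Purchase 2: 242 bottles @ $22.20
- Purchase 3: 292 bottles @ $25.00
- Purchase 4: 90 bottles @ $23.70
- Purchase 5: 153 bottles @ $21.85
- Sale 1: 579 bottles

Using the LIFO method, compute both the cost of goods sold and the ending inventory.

COGS = $13,752.85; ending inventory = $11,204.85

Sale 1 (579) [LIFO — newest first]: 153 @ $21.85 + 90 @ $23.70 + 292 @ $25.00 + 44 @ $22.20 = $13,752.85
Ending inventory: 77 @ $24.50 + 203 @ $24.25 + 198 @ $22.20 = $11,204.85
Check: goods available $24,957.70 = COGS $13,752.85 + ending $11,204.85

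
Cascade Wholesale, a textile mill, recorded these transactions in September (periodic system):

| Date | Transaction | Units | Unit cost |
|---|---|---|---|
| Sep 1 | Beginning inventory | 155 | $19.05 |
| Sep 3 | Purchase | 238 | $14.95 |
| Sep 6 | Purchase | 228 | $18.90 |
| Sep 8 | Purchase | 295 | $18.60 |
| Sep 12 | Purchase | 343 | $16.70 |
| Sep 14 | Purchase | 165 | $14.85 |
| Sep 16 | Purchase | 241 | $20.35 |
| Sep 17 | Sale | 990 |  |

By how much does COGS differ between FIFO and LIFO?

FIFO COGS: 155 @ $19.05 + 238 @ $14.95 + 228 @ $18.90 + 295 @ $18.60 + 74 @ $16.70 = $17,542.85
LIFO COGS: 241 @ $20.35 + 165 @ $14.85 + 343 @ $16.70 + 241 @ $18.60 = $17,565.30
Difference = |$17,542.85 − $17,565.30| = $22.45

$22.45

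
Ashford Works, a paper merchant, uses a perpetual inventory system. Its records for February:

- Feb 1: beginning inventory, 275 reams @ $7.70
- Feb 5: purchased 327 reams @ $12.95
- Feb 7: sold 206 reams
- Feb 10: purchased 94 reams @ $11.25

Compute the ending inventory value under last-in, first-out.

Feb 7, 206 sold [LIFO — newest first]: 206 @ $12.95 = $2,667.70
Ending inventory: 275 @ $7.70 + 121 @ $12.95 + 94 @ $11.25 = $4,741.95

Ending inventory = $4,741.95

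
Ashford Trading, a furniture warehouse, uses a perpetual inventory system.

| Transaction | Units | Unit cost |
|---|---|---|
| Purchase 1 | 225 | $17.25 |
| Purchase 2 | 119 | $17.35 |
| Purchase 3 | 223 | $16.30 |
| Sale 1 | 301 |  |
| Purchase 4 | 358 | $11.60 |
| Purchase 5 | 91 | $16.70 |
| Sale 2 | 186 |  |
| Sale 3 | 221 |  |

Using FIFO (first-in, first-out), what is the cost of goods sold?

Sale 1 (301) [FIFO — oldest first]: 225 @ $17.25 + 76 @ $17.35 = $5,199.85
Sale 2 (186) [FIFO — oldest first]: 43 @ $17.35 + 143 @ $16.30 = $3,076.95
Sale 3 (221) [FIFO — oldest first]: 80 @ $16.30 + 141 @ $11.60 = $2,939.60
Total COGS = $5,199.85 + $3,076.95 + $2,939.60 = $11,216.40
Ending inventory: 217 @ $11.60 + 91 @ $16.70 = $4,036.90

COGS = $11,216.40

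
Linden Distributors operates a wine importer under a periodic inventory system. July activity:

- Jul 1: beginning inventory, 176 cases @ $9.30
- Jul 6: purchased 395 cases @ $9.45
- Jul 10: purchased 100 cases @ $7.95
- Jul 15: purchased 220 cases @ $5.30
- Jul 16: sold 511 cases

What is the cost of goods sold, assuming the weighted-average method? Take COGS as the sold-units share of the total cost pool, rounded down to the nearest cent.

COGS = $4,204.16

Jul 16, sell 511: 511/891 × $7,330.55 → $4,204.16
Ending inventory (cost pool remaining) = $3,126.39
Check: goods available $7,330.55 = COGS $4,204.16 + ending $3,126.39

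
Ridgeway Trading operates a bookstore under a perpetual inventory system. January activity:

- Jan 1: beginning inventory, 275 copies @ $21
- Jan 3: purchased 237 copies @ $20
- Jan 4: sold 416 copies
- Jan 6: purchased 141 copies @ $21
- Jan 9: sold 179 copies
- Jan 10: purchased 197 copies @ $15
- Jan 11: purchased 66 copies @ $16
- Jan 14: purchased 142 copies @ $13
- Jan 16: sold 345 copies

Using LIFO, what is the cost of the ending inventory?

Ending inventory = $2,118

Jan 4, 416 sold [LIFO — newest first]: 237 @ $20 + 179 @ $21 = $8,499
Jan 9, 179 sold [LIFO — newest first]: 141 @ $21 + 38 @ $21 = $3,759
Jan 16, 345 sold [LIFO — newest first]: 142 @ $13 + 66 @ $16 + 137 @ $15 = $4,957
Total COGS = $8,499 + $3,759 + $4,957 = $17,215
Ending inventory: 58 @ $21 + 60 @ $15 = $2,118
Check: goods available $19,333 = COGS $17,215 + ending $2,118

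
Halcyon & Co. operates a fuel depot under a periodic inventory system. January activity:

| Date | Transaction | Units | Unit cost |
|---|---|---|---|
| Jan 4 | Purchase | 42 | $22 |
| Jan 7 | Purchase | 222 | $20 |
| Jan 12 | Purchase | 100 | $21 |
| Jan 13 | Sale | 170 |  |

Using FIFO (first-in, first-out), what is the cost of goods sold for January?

Jan 13, 170 sold [FIFO — oldest first]: 42 @ $22 + 128 @ $20 = $3,484
Ending inventory: 94 @ $20 + 100 @ $21 = $3,980

COGS = $3,484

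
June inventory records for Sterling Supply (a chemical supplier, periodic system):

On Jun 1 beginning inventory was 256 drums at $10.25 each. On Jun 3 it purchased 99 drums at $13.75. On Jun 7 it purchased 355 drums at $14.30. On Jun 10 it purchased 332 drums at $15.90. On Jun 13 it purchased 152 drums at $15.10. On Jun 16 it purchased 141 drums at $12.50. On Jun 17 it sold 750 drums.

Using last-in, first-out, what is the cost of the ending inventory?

Ending inventory = $7,274.25

Jun 17, 750 sold [LIFO — newest first]: 141 @ $12.50 + 152 @ $15.10 + 332 @ $15.90 + 125 @ $14.30 = $11,124.00
Ending inventory: 256 @ $10.25 + 99 @ $13.75 + 230 @ $14.30 = $7,274.25
Check: goods available $18,398.25 = COGS $11,124.00 + ending $7,274.25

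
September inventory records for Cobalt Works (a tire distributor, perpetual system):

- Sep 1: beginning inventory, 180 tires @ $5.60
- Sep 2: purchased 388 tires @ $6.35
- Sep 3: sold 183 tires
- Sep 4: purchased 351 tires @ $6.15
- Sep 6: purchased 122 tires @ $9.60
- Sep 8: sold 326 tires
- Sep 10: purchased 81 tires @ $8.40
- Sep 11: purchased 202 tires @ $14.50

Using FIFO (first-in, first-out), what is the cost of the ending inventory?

Ending inventory = $7,313.90

Sep 3, 183 sold [FIFO — oldest first]: 180 @ $5.60 + 3 @ $6.35 = $1,027.05
Sep 8, 326 sold [FIFO — oldest first]: 326 @ $6.35 = $2,070.10
Total COGS = $1,027.05 + $2,070.10 = $3,097.15
Ending inventory: 59 @ $6.35 + 351 @ $6.15 + 122 @ $9.60 + 81 @ $8.40 + 202 @ $14.50 = $7,313.90
Check: goods available $10,411.05 = COGS $3,097.15 + ending $7,313.90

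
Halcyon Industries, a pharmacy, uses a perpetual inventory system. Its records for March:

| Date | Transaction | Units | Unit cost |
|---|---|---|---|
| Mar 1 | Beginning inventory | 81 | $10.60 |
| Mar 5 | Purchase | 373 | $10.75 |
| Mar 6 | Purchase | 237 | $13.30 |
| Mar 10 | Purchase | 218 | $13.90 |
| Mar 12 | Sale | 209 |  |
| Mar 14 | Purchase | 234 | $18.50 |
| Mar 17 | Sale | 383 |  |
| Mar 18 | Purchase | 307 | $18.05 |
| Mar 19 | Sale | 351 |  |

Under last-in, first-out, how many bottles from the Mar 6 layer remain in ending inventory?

53

Mar 12, 209 sold [LIFO — newest first]: 209 @ $13.90 = $2,905.10
Mar 17, 383 sold [LIFO — newest first]: 234 @ $18.50 + 9 @ $13.90 + 140 @ $13.30 = $6,316.10
Mar 19, 351 sold [LIFO — newest first]: 307 @ $18.05 + 44 @ $13.30 = $6,126.55
Total COGS = $2,905.10 + $6,316.10 + $6,126.55 = $15,347.75
Ending inventory: 81 @ $10.60 + 373 @ $10.75 + 53 @ $13.30 = $5,573.25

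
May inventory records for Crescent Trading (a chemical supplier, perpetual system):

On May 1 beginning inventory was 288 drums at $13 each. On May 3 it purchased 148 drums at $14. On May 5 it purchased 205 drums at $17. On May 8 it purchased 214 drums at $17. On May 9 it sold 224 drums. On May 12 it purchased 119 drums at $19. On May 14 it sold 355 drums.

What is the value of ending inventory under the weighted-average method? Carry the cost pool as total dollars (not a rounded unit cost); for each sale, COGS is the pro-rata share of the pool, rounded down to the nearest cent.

After May 1: 288 on hand, pool $3,744.00 (≈ $13.0000 each)
After May 3: 436 on hand, pool $5,816.00 (≈ $13.3394 each)
After May 5: 641 on hand, pool $9,301.00 (≈ $14.5101 each)
After May 8: 855 on hand, pool $12,939.00 (≈ $15.1333 each)
May 9, sell 224: 224/855 × $12,939.00 → $3,389.86
After May 12: 750 on hand, pool $11,810.14 (≈ $15.7469 each)
May 14, sell 355: 355/750 × $11,810.14 → $5,590.13
Total COGS = $3,389.86 + $5,590.13 = $8,979.99
Ending inventory (cost pool remaining) = $6,220.01

Ending inventory = $6,220.01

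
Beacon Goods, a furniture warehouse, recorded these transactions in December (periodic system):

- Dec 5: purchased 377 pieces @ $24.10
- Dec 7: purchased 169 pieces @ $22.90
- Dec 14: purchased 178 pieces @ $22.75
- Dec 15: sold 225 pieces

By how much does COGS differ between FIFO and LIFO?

$296.70

FIFO COGS: 225 @ $24.10 = $5,422.50
LIFO COGS: 178 @ $22.75 + 47 @ $22.90 = $5,125.80
Difference = |$5,422.50 − $5,125.80| = $296.70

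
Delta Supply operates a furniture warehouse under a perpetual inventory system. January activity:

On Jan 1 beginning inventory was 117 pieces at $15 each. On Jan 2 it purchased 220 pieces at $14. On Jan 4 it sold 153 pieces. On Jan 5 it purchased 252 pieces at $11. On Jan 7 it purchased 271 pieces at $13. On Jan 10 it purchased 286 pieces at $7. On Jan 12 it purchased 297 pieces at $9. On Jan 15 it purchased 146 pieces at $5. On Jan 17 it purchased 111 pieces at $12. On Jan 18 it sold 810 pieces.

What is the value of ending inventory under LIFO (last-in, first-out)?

Ending inventory = $9,198

Jan 4, 153 sold [LIFO — newest first]: 153 @ $14 = $2,142
Jan 18, 810 sold [LIFO — newest first]: 111 @ $12 + 146 @ $5 + 297 @ $9 + 256 @ $7 = $6,527
Total COGS = $2,142 + $6,527 = $8,669
Ending inventory: 117 @ $15 + 67 @ $14 + 252 @ $11 + 271 @ $13 + 30 @ $7 = $9,198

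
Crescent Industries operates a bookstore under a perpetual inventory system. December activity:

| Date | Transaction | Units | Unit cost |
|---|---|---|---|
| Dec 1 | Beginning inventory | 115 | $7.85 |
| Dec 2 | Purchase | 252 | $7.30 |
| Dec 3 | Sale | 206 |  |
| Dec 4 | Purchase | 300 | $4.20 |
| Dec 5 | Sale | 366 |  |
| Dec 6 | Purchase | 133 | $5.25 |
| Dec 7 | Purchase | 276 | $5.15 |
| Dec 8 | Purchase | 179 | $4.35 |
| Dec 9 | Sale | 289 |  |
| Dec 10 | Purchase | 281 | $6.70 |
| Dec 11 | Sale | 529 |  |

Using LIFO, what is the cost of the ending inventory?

Ending inventory = $1,013.50

Dec 3, 206 sold [LIFO — newest first]: 206 @ $7.30 = $1,503.80
Dec 5, 366 sold [LIFO — newest first]: 300 @ $4.20 + 46 @ $7.30 + 20 @ $7.85 = $1,752.80
Dec 9, 289 sold [LIFO — newest first]: 179 @ $4.35 + 110 @ $5.15 = $1,345.15
Dec 11, 529 sold [LIFO — newest first]: 281 @ $6.70 + 166 @ $5.15 + 82 @ $5.25 = $3,168.10
Total COGS = $1,503.80 + $1,752.80 + $1,345.15 + $3,168.10 = $7,769.85
Ending inventory: 95 @ $7.85 + 51 @ $5.25 = $1,013.50
Check: goods available $8,783.35 = COGS $7,769.85 + ending $1,013.50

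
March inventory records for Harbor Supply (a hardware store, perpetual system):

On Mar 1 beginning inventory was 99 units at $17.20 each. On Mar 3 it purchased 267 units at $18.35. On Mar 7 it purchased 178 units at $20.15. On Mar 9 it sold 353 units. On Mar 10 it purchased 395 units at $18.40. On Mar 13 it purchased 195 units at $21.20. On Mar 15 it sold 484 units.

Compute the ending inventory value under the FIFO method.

Ending inventory = $6,010.80

Mar 9, 353 sold [FIFO — oldest first]: 99 @ $17.20 + 254 @ $18.35 = $6,363.70
Mar 15, 484 sold [FIFO — oldest first]: 13 @ $18.35 + 178 @ $20.15 + 293 @ $18.40 = $9,216.45
Total COGS = $6,363.70 + $9,216.45 = $15,580.15
Ending inventory: 102 @ $18.40 + 195 @ $21.20 = $6,010.80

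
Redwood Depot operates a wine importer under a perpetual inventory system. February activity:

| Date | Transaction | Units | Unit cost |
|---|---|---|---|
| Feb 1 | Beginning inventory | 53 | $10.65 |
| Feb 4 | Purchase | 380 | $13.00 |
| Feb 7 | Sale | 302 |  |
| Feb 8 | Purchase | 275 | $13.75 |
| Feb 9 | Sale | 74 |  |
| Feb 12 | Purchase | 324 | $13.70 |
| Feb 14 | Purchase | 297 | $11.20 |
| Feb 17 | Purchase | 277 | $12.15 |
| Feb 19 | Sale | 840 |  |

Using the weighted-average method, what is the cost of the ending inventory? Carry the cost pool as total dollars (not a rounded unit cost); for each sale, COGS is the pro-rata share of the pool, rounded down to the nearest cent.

After Feb 1: 53 on hand, pool $564.45 (≈ $10.6500 each)
After Feb 4: 433 on hand, pool $5,504.45 (≈ $12.7124 each)
Feb 7, sell 302: 302/433 × $5,504.45 → $3,839.13
After Feb 8: 406 on hand, pool $5,446.57 (≈ $13.4152 each)
Feb 9, sell 74: 74/406 × $5,446.57 → $992.72
After Feb 12: 656 on hand, pool $8,892.65 (≈ $13.5559 each)
After Feb 14: 953 on hand, pool $12,219.05 (≈ $12.8217 each)
After Feb 17: 1230 on hand, pool $15,584.60 (≈ $12.6704 each)
Feb 19, sell 840: 840/1230 × $15,584.60 → $10,643.14
Total COGS = $3,839.13 + $992.72 + $10,643.14 = $15,474.99
Ending inventory (cost pool remaining) = $4,941.46

Ending inventory = $4,941.46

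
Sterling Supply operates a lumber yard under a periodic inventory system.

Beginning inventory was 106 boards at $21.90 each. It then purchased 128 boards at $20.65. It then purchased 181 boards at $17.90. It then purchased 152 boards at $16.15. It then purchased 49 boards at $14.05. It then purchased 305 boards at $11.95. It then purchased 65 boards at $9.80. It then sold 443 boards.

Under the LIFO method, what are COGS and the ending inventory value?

Sale 1 (443) [LIFO — newest first]: 65 @ $9.80 + 305 @ $11.95 + 49 @ $14.05 + 24 @ $16.15 = $5,357.80
Ending inventory: 106 @ $21.90 + 128 @ $20.65 + 181 @ $17.90 + 128 @ $16.15 = $10,271.70

COGS = $5,357.80; ending inventory = $10,271.70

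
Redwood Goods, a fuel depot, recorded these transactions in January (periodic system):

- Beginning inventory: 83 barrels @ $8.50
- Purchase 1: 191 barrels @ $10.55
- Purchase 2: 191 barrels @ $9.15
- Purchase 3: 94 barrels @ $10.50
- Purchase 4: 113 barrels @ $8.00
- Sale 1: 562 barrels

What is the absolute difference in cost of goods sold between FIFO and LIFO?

FIFO COGS: 83 @ $8.50 + 191 @ $10.55 + 191 @ $9.15 + 94 @ $10.50 + 3 @ $8.00 = $5,479.20
LIFO COGS: 113 @ $8.00 + 94 @ $10.50 + 191 @ $9.15 + 164 @ $10.55 = $5,368.85
Difference = |$5,479.20 − $5,368.85| = $110.35

$110.35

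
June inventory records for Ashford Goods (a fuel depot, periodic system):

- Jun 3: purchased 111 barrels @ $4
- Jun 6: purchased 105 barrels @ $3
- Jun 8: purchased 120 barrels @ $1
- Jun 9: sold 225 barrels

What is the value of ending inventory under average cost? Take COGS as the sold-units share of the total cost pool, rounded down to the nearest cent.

Jun 9, sell 225: 225/336 × $879.00 → $588.61
Ending inventory (cost pool remaining) = $290.39

Ending inventory = $290.39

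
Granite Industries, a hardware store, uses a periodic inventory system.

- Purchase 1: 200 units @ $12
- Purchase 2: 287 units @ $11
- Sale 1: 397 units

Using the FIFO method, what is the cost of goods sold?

Sale 1 (397) [FIFO — oldest first]: 200 @ $12 + 197 @ $11 = $4,567
Ending inventory: 90 @ $11 = $990

COGS = $4,567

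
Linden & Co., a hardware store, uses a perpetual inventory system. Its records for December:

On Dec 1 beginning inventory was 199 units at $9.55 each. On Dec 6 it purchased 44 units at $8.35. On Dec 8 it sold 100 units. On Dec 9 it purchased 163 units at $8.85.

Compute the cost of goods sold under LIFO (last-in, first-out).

Dec 8, 100 sold [LIFO — newest first]: 44 @ $8.35 + 56 @ $9.55 = $902.20
Ending inventory: 143 @ $9.55 + 163 @ $8.85 = $2,808.20

COGS = $902.20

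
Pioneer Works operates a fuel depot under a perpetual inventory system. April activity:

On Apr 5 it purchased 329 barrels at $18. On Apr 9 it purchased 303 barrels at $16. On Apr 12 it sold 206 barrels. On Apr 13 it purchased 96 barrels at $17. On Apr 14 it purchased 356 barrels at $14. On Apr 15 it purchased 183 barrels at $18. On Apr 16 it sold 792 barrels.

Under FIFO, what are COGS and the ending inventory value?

Apr 12, 206 sold [FIFO — oldest first]: 206 @ $18 = $3,708
Apr 16, 792 sold [FIFO — oldest first]: 123 @ $18 + 303 @ $16 + 96 @ $17 + 270 @ $14 = $12,474
Total COGS = $3,708 + $12,474 = $16,182
Ending inventory: 86 @ $14 + 183 @ $18 = $4,498

COGS = $16,182; ending inventory = $4,498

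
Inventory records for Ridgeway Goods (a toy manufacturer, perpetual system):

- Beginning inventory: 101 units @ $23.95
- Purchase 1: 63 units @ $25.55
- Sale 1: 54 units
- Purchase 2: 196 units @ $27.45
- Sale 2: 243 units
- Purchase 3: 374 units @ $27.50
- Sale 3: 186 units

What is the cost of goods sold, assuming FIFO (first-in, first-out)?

COGS = $12,791.30

Sale 1 (54) [FIFO — oldest first]: 54 @ $23.95 = $1,293.30
Sale 2 (243) [FIFO — oldest first]: 47 @ $23.95 + 63 @ $25.55 + 133 @ $27.45 = $6,386.15
Sale 3 (186) [FIFO — oldest first]: 63 @ $27.45 + 123 @ $27.50 = $5,111.85
Total COGS = $1,293.30 + $6,386.15 + $5,111.85 = $12,791.30
Ending inventory: 251 @ $27.50 = $6,902.50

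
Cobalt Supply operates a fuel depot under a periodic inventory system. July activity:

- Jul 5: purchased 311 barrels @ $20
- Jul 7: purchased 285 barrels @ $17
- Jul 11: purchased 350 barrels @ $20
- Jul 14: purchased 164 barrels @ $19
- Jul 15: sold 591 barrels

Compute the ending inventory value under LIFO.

Ending inventory = $9,756

Jul 15, 591 sold [LIFO — newest first]: 164 @ $19 + 350 @ $20 + 77 @ $17 = $11,425
Ending inventory: 311 @ $20 + 208 @ $17 = $9,756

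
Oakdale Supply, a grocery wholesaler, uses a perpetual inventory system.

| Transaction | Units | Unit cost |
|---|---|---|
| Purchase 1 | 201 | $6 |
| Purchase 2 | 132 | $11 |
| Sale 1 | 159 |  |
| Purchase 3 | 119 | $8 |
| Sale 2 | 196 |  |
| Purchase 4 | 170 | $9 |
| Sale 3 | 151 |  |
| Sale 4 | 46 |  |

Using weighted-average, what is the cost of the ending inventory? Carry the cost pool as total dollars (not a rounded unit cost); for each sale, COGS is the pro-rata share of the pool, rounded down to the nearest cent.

Ending inventory = $604.31

After Purchase 1: 201 on hand, pool $1,206.00 (≈ $6.0000 each)
After Purchase 2: 333 on hand, pool $2,658.00 (≈ $7.9820 each)
Sale 1, sell 159: 159/333 × $2,658.00 → $1,269.13
After Purchase 3: 293 on hand, pool $2,340.87 (≈ $7.9893 each)
Sale 2, sell 196: 196/293 × $2,340.87 → $1,565.90
After Purchase 4: 267 on hand, pool $2,304.97 (≈ $8.6328 each)
Sale 3, sell 151: 151/267 × $2,304.97 → $1,303.55
Sale 4, sell 46: 46/116 × $1,001.42 → $397.11
Total COGS = $1,269.13 + $1,565.90 + $1,303.55 + $397.11 = $4,535.69
Ending inventory (cost pool remaining) = $604.31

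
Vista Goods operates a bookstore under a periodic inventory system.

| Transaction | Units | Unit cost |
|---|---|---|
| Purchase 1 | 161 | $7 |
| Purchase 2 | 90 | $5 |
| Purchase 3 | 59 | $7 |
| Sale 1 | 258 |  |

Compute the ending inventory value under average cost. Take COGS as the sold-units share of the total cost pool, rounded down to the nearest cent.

Sale 1, sell 258: 258/310 × $1,990.00 → $1,656.19
Ending inventory (cost pool remaining) = $333.81
Check: goods available $1,990.00 = COGS $1,656.19 + ending $333.81

Ending inventory = $333.81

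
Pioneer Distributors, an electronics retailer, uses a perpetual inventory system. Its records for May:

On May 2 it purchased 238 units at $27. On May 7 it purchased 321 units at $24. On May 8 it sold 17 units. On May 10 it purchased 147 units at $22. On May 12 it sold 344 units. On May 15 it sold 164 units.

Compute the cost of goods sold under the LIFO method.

COGS = $12,477

May 8, 17 sold [LIFO — newest first]: 17 @ $24 = $408
May 12, 344 sold [LIFO — newest first]: 147 @ $22 + 197 @ $24 = $7,962
May 15, 164 sold [LIFO — newest first]: 107 @ $24 + 57 @ $27 = $4,107
Total COGS = $408 + $7,962 + $4,107 = $12,477
Ending inventory: 181 @ $27 = $4,887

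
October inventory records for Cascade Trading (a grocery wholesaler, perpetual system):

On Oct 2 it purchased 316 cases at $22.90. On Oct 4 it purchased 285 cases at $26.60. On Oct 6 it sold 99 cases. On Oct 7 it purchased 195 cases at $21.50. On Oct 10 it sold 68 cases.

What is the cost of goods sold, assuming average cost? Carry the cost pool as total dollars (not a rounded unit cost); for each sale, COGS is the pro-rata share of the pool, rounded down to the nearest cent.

COGS = $4,057.29

After Oct 2: 316 on hand, pool $7,236.40 (≈ $22.9000 each)
After Oct 4: 601 on hand, pool $14,817.40 (≈ $24.6546 each)
Oct 6, sell 99: 99/601 × $14,817.40 → $2,440.80
After Oct 7: 697 on hand, pool $16,569.10 (≈ $23.7720 each)
Oct 10, sell 68: 68/697 × $16,569.10 → $1,616.49
Total COGS = $2,440.80 + $1,616.49 = $4,057.29
Ending inventory (cost pool remaining) = $14,952.61
Check: goods available $19,009.90 = COGS $4,057.29 + ending $14,952.61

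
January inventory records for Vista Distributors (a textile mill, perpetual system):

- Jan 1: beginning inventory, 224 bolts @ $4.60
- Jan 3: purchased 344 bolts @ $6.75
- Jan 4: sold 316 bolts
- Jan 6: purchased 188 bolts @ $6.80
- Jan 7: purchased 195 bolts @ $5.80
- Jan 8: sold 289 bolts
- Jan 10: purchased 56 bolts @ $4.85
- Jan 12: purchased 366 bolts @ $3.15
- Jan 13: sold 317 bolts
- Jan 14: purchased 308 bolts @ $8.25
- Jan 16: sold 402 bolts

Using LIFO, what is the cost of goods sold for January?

Jan 4, 316 sold [LIFO — newest first]: 316 @ $6.75 = $2,133.00
Jan 8, 289 sold [LIFO — newest first]: 195 @ $5.80 + 94 @ $6.80 = $1,770.20
Jan 13, 317 sold [LIFO — newest first]: 317 @ $3.15 = $998.55
Jan 16, 402 sold [LIFO — newest first]: 308 @ $8.25 + 49 @ $3.15 + 45 @ $4.85 = $2,913.60
Total COGS = $2,133.00 + $1,770.20 + $998.55 + $2,913.60 = $7,815.35
Ending inventory: 224 @ $4.60 + 28 @ $6.75 + 94 @ $6.80 + 11 @ $4.85 = $1,911.95
Check: goods available $9,727.30 = COGS $7,815.35 + ending $1,911.95

COGS = $7,815.35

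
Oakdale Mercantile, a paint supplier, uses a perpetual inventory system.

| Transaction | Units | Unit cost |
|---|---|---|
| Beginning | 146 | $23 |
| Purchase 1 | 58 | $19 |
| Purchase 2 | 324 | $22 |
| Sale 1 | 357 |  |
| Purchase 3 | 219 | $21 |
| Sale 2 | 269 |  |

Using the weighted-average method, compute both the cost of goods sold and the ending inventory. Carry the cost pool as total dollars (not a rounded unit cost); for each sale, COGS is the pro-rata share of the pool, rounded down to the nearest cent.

After Beginning: 146 on hand, pool $3,358.00 (≈ $23.0000 each)
After Purchase 1: 204 on hand, pool $4,460.00 (≈ $21.8627 each)
After Purchase 2: 528 on hand, pool $11,588.00 (≈ $21.9470 each)
Sale 1, sell 357: 357/528 × $11,588.00 → $7,835.06
After Purchase 3: 390 on hand, pool $8,351.94 (≈ $21.4152 each)
Sale 2, sell 269: 269/390 × $8,351.94 → $5,760.69
Total COGS = $7,835.06 + $5,760.69 = $13,595.75
Ending inventory (cost pool remaining) = $2,591.25
Check: goods available $16,187.00 = COGS $13,595.75 + ending $2,591.25

COGS = $13,595.75; ending inventory = $2,591.25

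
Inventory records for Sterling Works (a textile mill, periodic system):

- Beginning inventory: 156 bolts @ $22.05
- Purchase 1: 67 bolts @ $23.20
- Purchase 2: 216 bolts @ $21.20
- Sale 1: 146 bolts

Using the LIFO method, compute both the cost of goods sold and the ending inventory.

Sale 1 (146) [LIFO — newest first]: 146 @ $21.20 = $3,095.20
Ending inventory: 156 @ $22.05 + 67 @ $23.20 + 70 @ $21.20 = $6,478.20
Check: goods available $9,573.40 = COGS $3,095.20 + ending $6,478.20

COGS = $3,095.20; ending inventory = $6,478.20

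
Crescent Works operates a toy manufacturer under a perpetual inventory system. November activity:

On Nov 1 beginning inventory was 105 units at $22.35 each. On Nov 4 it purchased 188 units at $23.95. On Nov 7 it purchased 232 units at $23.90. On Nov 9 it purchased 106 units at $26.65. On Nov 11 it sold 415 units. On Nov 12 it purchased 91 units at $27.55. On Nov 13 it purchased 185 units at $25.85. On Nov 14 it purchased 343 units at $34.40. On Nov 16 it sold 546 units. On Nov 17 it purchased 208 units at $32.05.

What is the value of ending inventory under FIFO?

Nov 11, 415 sold [FIFO — oldest first]: 105 @ $22.35 + 188 @ $23.95 + 122 @ $23.90 = $9,765.15
Nov 16, 546 sold [FIFO — oldest first]: 110 @ $23.90 + 106 @ $26.65 + 91 @ $27.55 + 185 @ $25.85 + 54 @ $34.40 = $14,600.80
Total COGS = $9,765.15 + $14,600.80 = $24,365.95
Ending inventory: 289 @ $34.40 + 208 @ $32.05 = $16,608.00

Ending inventory = $16,608.00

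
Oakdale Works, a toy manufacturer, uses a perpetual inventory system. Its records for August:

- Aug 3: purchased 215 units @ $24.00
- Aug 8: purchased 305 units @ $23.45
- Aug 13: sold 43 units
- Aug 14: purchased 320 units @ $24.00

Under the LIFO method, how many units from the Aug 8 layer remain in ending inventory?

262

Aug 13, 43 sold [LIFO — newest first]: 43 @ $23.45 = $1,008.35
Ending inventory: 215 @ $24.00 + 262 @ $23.45 + 320 @ $24.00 = $18,983.90
Check: goods available $19,992.25 = COGS $1,008.35 + ending $18,983.90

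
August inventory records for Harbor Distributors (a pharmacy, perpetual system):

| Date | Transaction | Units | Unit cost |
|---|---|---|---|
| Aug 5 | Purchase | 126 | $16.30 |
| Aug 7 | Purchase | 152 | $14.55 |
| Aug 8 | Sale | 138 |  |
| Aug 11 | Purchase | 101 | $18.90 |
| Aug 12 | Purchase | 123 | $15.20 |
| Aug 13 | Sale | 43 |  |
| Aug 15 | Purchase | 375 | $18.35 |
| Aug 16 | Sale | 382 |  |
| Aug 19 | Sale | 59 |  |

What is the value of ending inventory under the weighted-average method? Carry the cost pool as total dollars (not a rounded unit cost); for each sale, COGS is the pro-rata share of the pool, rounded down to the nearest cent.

After Aug 5: 126 on hand, pool $2,053.80 (≈ $16.3000 each)
After Aug 7: 278 on hand, pool $4,265.40 (≈ $15.3432 each)
Aug 8, sell 138: 138/278 × $4,265.40 → $2,117.35
After Aug 11: 241 on hand, pool $4,056.95 (≈ $16.8338 each)
After Aug 12: 364 on hand, pool $5,926.55 (≈ $16.2817 each)
Aug 13, sell 43: 43/364 × $5,926.55 → $700.11
After Aug 15: 696 on hand, pool $12,107.69 (≈ $17.3961 each)
Aug 16, sell 382: 382/696 × $12,107.69 → $6,645.31
Aug 19, sell 59: 59/314 × $5,462.38 → $1,026.37
Total COGS = $2,117.35 + $700.11 + $6,645.31 + $1,026.37 = $10,489.14
Ending inventory (cost pool remaining) = $4,436.01
Check: goods available $14,925.15 = COGS $10,489.14 + ending $4,436.01

Ending inventory = $4,436.01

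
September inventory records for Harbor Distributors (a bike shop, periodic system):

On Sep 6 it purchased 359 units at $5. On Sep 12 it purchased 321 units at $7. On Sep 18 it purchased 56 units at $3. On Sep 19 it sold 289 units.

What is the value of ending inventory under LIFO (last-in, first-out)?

Ending inventory = $2,411

Sep 19, 289 sold [LIFO — newest first]: 56 @ $3 + 233 @ $7 = $1,799
Ending inventory: 359 @ $5 + 88 @ $7 = $2,411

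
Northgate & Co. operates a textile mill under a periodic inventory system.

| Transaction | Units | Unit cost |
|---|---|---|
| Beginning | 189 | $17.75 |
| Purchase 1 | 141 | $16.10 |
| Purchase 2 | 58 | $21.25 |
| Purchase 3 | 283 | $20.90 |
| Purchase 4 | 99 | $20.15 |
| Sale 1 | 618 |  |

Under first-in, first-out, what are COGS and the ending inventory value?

Sale 1 (618) [FIFO — oldest first]: 189 @ $17.75 + 141 @ $16.10 + 58 @ $21.25 + 230 @ $20.90 = $11,664.35
Ending inventory: 53 @ $20.90 + 99 @ $20.15 = $3,102.55

COGS = $11,664.35; ending inventory = $3,102.55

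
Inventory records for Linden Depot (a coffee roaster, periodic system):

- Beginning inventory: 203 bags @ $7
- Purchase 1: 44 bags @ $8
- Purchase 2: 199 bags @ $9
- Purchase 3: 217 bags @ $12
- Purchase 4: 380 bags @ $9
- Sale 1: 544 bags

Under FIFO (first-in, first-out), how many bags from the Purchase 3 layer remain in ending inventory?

Sale 1 (544) [FIFO — oldest first]: 203 @ $7 + 44 @ $8 + 199 @ $9 + 98 @ $12 = $4,740
Ending inventory: 119 @ $12 + 380 @ $9 = $4,848

119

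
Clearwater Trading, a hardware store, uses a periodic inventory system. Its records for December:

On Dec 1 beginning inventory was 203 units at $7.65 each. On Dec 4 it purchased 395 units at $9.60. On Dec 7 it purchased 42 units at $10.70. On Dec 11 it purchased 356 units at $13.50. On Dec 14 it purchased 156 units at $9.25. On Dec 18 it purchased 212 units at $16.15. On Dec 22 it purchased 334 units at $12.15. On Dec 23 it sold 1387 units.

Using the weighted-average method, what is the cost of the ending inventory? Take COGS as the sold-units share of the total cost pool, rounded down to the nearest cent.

Dec 23, sell 1387: 1387/1698 × $19,525.25 → $15,949.07
Ending inventory (cost pool remaining) = $3,576.18
Check: goods available $19,525.25 = COGS $15,949.07 + ending $3,576.18

Ending inventory = $3,576.18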